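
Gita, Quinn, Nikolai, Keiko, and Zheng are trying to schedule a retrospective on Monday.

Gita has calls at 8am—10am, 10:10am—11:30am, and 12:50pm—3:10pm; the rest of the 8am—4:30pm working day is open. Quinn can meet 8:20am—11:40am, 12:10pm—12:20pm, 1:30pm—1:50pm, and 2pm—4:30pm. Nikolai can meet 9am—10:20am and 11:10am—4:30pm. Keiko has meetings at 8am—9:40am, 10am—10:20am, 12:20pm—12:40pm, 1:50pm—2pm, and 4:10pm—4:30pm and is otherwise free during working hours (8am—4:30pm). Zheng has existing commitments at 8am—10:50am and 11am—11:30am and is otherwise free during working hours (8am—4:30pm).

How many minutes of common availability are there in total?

80 minutes

Gita free within 08:00–16:30: 10:00–10:10, 11:30–12:50, 15:10–16:30.
Keiko free within 08:00–16:30: 09:40–10:00, 10:20–12:20, 12:40–13:50, 14:00–16:10.
Zheng free within 08:00–16:30: 10:50–11:00, 11:30–16:30.
Gita ∩ Quinn: 10:00–10:10, 11:30–11:40, 12:10–12:20, 15:10–16:30.
Gita ∩ Quinn ∩ Nikolai: 10:00–10:10, 11:30–11:40, 12:10–12:20, 15:10–16:30.
Gita ∩ Quinn ∩ Nikolai ∩ Keiko: 11:30–11:40, 12:10–12:20, 15:10–16:10.
Gita ∩ Quinn ∩ Nikolai ∩ Keiko ∩ Zheng: 11:30–11:40, 12:10–12:20, 15:10–16:10.
Total common minutes: 10 + 10 + 60 = 80.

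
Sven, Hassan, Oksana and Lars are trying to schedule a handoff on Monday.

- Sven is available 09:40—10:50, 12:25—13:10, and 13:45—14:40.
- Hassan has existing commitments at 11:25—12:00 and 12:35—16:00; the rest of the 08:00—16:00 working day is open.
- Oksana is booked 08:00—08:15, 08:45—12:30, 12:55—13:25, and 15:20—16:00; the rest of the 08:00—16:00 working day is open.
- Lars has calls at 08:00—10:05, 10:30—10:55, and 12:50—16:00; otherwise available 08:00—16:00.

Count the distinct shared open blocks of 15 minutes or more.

0

Hassan free within 08:00–16:00: 08:00–11:25, 12:00–12:35.
Oksana free within 08:00–16:00: 08:15–08:45, 12:30–12:55, 13:25–15:20.
Lars free within 08:00–16:00: 10:05–10:30, 10:55–12:50.
Sven ∩ Hassan: 09:40–10:50, 12:25–12:35.
Sven ∩ Hassan ∩ Oksana: 12:30–12:35.
Sven ∩ Hassan ∩ Oksana ∩ Lars: 12:30–12:35.
Windows ≥ 15 min: (none).
That's 0 windows.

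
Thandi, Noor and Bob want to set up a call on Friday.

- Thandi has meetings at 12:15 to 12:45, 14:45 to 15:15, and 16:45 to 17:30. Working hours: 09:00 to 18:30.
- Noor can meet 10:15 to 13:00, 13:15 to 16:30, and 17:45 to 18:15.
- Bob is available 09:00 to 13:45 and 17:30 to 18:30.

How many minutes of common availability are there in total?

195 minutes

Thandi free within 09:00–18:30: 09:00–12:15, 12:45–14:45, 15:15–16:45, 17:30–18:30.
Thandi ∩ Noor: 10:15–12:15, 12:45–13:00, 13:15–14:45, 15:15–16:30, 17:45–18:15.
Thandi ∩ Noor ∩ Bob: 10:15–12:15, 12:45–13:00, 13:15–13:45, 17:45–18:15.
Total common minutes: 120 + 15 + 30 + 30 = 195.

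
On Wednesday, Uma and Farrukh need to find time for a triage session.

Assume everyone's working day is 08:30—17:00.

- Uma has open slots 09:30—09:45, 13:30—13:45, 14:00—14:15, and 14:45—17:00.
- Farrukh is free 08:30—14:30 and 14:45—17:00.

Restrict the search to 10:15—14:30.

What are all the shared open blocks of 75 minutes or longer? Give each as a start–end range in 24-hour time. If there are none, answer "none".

none

Uma ∩ Farrukh: 09:30–09:45, 13:30–13:45, 14:00–14:15, 14:45–17:00.
Restricted to 10:15–14:30: 13:30–13:45, 14:00–14:15.
Windows ≥ 75 min: (none).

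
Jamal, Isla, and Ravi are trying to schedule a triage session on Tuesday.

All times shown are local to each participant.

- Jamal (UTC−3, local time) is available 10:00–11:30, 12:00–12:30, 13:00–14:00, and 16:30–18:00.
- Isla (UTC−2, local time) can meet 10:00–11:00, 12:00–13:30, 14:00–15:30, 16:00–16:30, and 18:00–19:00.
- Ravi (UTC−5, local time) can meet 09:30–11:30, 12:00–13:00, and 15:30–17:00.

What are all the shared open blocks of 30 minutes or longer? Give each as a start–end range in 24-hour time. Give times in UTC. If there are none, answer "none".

Jamal → UTC: 13:00–14:30, 15:00–15:30, 16:00–17:00, 19:30–21:00.
Isla → UTC: 12:00–13:00, 14:00–15:30, 16:00–17:30, 18:00–18:30, 20:00–21:00.
Ravi → UTC: 14:30–16:30, 17:00–18:00, 20:30–22:00.
Jamal ∩ Isla: 14:00–14:30, 15:00–15:30, 16:00–17:00, 20:00–21:00.
Jamal ∩ Isla ∩ Ravi: 15:00–15:30, 16:00–16:30, 20:30–21:00.
Windows ≥ 30 min: 15:00–15:30, 16:00–16:30, 20:30–21:00.

15:00–15:30, 16:00–16:30, 20:30–21:00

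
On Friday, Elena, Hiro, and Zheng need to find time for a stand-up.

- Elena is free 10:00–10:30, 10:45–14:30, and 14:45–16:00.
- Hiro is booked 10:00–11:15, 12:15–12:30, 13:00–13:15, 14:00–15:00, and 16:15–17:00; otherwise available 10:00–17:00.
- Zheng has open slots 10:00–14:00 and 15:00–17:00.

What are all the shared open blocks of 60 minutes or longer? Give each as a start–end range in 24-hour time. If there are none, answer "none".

Hiro free within 10:00–17:00: 11:15–12:15, 12:30–13:00, 13:15–14:00, 15:00–16:15.
Elena ∩ Hiro: 11:15–12:15, 12:30–13:00, 13:15–14:00, 15:00–16:00.
Elena ∩ Hiro ∩ Zheng: 11:15–12:15, 12:30–13:00, 13:15–14:00, 15:00–16:00.
Windows ≥ 60 min: 11:15–12:15, 15:00–16:00.

11:15–12:15, 15:00–16:00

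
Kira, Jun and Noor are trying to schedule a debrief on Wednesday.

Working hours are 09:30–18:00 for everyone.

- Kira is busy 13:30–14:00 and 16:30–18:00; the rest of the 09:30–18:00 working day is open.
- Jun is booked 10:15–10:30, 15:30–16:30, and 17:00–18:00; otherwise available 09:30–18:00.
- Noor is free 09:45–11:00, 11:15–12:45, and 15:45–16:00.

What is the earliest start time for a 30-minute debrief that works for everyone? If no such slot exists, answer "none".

Kira free within 09:30–18:00: 09:30–13:30, 14:00–16:30.
Jun free within 09:30–18:00: 09:30–10:15, 10:30–15:30, 16:30–17:00.
Kira ∩ Jun: 09:30–10:15, 10:30–13:30, 14:00–15:30.
Kira ∩ Jun ∩ Noor: 09:45–10:15, 10:30–11:00, 11:15–12:45.
Windows ≥ 30 min: 09:45–10:15, 10:30–11:00, 11:15–12:45.
Earliest such window starts at 09:45.

09:45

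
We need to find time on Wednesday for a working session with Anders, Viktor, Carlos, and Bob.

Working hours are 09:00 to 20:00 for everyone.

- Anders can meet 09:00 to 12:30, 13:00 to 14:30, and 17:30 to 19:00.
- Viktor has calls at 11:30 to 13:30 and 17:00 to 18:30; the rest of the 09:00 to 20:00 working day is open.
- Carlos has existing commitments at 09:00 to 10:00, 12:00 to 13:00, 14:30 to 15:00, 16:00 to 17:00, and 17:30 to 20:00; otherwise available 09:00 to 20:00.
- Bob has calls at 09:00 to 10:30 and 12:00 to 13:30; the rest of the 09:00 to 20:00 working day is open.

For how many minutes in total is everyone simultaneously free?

120 minutes

Viktor free within 09:00–20:00: 09:00–11:30, 13:30–17:00, 18:30–20:00.
Carlos free within 09:00–20:00: 10:00–12:00, 13:00–14:30, 15:00–16:00, 17:00–17:30.
Bob free within 09:00–20:00: 10:30–12:00, 13:30–20:00.
Anders ∩ Viktor: 09:00–11:30, 13:30–14:30, 18:30–19:00.
Anders ∩ Viktor ∩ Carlos: 10:00–11:30, 13:30–14:30.
Anders ∩ Viktor ∩ Carlos ∩ Bob: 10:30–11:30, 13:30–14:30.
Total common minutes: 60 + 60 = 120.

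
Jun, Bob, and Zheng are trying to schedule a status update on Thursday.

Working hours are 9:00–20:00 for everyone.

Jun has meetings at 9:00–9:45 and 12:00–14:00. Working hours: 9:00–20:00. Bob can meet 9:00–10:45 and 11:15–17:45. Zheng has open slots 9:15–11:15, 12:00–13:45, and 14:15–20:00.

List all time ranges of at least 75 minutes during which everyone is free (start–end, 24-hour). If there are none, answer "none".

Jun free within 09:00–20:00: 09:45–12:00, 14:00–20:00.
Jun ∩ Bob: 09:45–10:45, 11:15–12:00, 14:00–17:45.
Jun ∩ Bob ∩ Zheng: 09:45–10:45, 14:15–17:45.
Windows ≥ 75 min: 14:15–17:45.

14:15–17:45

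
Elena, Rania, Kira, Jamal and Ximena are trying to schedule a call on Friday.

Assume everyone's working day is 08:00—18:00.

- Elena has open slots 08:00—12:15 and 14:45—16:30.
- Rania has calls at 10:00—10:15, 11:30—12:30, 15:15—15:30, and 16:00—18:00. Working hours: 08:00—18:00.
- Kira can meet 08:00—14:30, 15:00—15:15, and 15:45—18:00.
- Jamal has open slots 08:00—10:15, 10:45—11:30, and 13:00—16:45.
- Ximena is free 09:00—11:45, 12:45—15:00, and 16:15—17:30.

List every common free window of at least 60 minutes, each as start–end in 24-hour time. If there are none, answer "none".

09:00–10:00

Rania free within 08:00–18:00: 08:00–10:00, 10:15–11:30, 12:30–15:15, 15:30–16:00.
Elena ∩ Rania: 08:00–10:00, 10:15–11:30, 14:45–15:15, 15:30–16:00.
Elena ∩ Rania ∩ Kira: 08:00–10:00, 10:15–11:30, 15:00–15:15, 15:45–16:00.
Elena ∩ Rania ∩ Kira ∩ Jamal: 08:00–10:00, 10:45–11:30, 15:00–15:15, 15:45–16:00.
Elena ∩ Rania ∩ Kira ∩ Jamal ∩ Ximena: 09:00–10:00, 10:45–11:30.
Windows ≥ 60 min: 09:00–10:00.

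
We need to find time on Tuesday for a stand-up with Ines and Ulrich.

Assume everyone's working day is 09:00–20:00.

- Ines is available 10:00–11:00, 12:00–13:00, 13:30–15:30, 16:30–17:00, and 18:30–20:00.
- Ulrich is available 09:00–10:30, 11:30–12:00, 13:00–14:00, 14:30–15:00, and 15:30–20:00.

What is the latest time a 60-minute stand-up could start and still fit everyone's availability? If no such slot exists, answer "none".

Ines ∩ Ulrich: 10:00–10:30, 13:30–14:00, 14:30–15:00, 16:30–17:00, 18:30–20:00.
Windows ≥ 60 min: 18:30–20:00.
Latest start in the last window 18:30–20:00 is 20:00 − 60 min = 19:00.

19:00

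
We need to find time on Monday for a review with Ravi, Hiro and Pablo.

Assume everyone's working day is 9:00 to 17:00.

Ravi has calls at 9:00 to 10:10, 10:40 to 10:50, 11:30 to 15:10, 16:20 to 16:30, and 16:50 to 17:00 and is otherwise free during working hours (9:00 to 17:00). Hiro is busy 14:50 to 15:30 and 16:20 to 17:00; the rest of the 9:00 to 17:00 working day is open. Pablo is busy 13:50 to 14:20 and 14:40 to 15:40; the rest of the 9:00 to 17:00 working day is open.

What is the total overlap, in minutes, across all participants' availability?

Ravi free within 09:00–17:00: 10:10–10:40, 10:50–11:30, 15:10–16:20, 16:30–16:50.
Hiro free within 09:00–17:00: 09:00–14:50, 15:30–16:20.
Pablo free within 09:00–17:00: 09:00–13:50, 14:20–14:40, 15:40–17:00.
Ravi ∩ Hiro: 10:10–10:40, 10:50–11:30, 15:30–16:20.
Ravi ∩ Hiro ∩ Pablo: 10:10–10:40, 10:50–11:30, 15:40–16:20.
Total common minutes: 30 + 40 + 40 = 110.

110 minutes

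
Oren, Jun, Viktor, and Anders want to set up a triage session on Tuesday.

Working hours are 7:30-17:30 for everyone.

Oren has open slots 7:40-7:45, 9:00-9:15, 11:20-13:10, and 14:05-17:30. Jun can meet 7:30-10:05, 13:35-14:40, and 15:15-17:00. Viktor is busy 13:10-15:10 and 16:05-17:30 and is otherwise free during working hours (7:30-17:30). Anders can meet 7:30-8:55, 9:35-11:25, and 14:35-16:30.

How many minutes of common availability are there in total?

55 minutes

Viktor free within 07:30–17:30: 07:30–13:10, 15:10–16:05.
Oren ∩ Jun: 07:40–07:45, 09:00–09:15, 14:05–14:40, 15:15–17:00.
Oren ∩ Jun ∩ Viktor: 07:40–07:45, 09:00–09:15, 15:15–16:05.
Oren ∩ Jun ∩ Viktor ∩ Anders: 07:40–07:45, 15:15–16:05.
Total common minutes: 5 + 50 = 55.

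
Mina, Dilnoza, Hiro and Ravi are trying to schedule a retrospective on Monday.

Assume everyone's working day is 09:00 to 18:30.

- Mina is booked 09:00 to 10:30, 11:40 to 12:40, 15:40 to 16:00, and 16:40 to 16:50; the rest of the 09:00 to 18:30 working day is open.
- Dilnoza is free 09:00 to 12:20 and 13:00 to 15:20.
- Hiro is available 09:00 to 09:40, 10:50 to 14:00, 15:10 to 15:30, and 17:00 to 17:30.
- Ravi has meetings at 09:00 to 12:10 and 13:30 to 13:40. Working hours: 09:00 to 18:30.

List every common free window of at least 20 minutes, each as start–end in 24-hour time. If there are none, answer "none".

13:00–13:30, 13:40–14:00

Mina free within 09:00–18:30: 10:30–11:40, 12:40–15:40, 16:00–16:40, 16:50–18:30.
Ravi free within 09:00–18:30: 12:10–13:30, 13:40–18:30.
Mina ∩ Dilnoza: 10:30–11:40, 13:00–15:20.
Mina ∩ Dilnoza ∩ Hiro: 10:50–11:40, 13:00–14:00, 15:10–15:20.
Mina ∩ Dilnoza ∩ Hiro ∩ Ravi: 13:00–13:30, 13:40–14:00, 15:10–15:20.
Windows ≥ 20 min: 13:00–13:30, 13:40–14:00.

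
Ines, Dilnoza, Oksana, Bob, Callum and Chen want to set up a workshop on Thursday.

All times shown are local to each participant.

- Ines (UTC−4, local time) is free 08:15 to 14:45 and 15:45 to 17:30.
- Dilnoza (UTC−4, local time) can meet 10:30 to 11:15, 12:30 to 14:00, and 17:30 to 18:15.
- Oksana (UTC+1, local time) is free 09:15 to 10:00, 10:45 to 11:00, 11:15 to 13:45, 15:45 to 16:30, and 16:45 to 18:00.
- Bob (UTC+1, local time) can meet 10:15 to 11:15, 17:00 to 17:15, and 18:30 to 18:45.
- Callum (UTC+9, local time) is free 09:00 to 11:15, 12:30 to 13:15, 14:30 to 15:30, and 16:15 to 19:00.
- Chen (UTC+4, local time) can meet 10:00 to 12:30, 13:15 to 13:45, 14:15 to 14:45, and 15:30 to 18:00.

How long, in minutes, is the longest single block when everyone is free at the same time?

Ines → UTC: 12:15–18:45, 19:45–21:30.
Dilnoza → UTC: 14:30–15:15, 16:30–18:00, 21:30–22:15.
Oksana → UTC: 08:15–09:00, 09:45–10:00, 10:15–12:45, 14:45–15:30, 15:45–17:00.
Bob → UTC: 09:15–10:15, 16:00–16:15, 17:30–17:45.
Callum → UTC: 00:00–02:15, 03:30–04:15, 05:30–06:30, 07:15–10:00.
Chen → UTC: 06:00–08:30, 09:15–09:45, 10:15–10:45, 11:30–14:00.
Ines ∩ Dilnoza: 14:30–15:15, 16:30–18:00.
Ines ∩ Dilnoza ∩ Oksana: 14:45–15:15, 16:30–17:00.
Ines ∩ Dilnoza ∩ Oksana ∩ Bob: (none).
Ines ∩ Dilnoza ∩ Oksana ∩ Bob ∩ Callum: (none).
Ines ∩ Dilnoza ∩ Oksana ∩ Bob ∩ Callum ∩ Chen: (none).
No common window.

0 minutes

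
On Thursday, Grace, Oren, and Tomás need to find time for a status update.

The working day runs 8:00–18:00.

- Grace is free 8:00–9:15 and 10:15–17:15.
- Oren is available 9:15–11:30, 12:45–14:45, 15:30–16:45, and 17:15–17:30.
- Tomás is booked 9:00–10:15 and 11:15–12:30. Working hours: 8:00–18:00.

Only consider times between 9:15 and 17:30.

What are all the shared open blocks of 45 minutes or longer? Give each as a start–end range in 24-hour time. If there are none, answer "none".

10:15–11:15, 12:45–14:45, 15:30–16:45

Tomás free within 08:00–18:00: 08:00–09:00, 10:15–11:15, 12:30–18:00.
Grace ∩ Oren: 10:15–11:30, 12:45–14:45, 15:30–16:45.
Grace ∩ Oren ∩ Tomás: 10:15–11:15, 12:45–14:45, 15:30–16:45.
Restricted to 09:15–17:30: 10:15–11:15, 12:45–14:45, 15:30–16:45.
Windows ≥ 45 min: 10:15–11:15, 12:45–14:45, 15:30–16:45.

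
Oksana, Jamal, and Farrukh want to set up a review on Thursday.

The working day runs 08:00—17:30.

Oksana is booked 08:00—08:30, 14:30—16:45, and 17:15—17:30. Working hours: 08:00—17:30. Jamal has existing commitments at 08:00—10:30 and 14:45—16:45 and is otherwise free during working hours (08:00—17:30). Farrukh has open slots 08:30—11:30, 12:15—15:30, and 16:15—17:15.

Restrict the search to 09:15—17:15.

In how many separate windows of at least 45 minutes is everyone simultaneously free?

2

Oksana free within 08:00–17:30: 08:30–14:30, 16:45–17:15.
Jamal free within 08:00–17:30: 10:30–14:45, 16:45–17:30.
Oksana ∩ Jamal: 10:30–14:30, 16:45–17:15.
Oksana ∩ Jamal ∩ Farrukh: 10:30–11:30, 12:15–14:30, 16:45–17:15.
Restricted to 09:15–17:15: 10:30–11:30, 12:15–14:30, 16:45–17:15.
Windows ≥ 45 min: 10:30–11:30, 12:15–14:30.
That's 2 windows.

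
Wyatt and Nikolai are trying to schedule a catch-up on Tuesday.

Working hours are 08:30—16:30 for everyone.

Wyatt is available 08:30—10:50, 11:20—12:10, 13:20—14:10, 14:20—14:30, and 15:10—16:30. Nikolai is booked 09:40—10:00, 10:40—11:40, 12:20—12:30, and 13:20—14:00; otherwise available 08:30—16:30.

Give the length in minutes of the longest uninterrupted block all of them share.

80 minutes

Nikolai free within 08:30–16:30: 08:30–09:40, 10:00–10:40, 11:40–12:20, 12:30–13:20, 14:00–16:30.
Wyatt ∩ Nikolai: 08:30–09:40, 10:00–10:40, 11:40–12:10, 14:00–14:10, 14:20–14:30, 15:10–16:30.
Common window lengths: 70, 40, 30, 10, 10, 80 min; longest is 80.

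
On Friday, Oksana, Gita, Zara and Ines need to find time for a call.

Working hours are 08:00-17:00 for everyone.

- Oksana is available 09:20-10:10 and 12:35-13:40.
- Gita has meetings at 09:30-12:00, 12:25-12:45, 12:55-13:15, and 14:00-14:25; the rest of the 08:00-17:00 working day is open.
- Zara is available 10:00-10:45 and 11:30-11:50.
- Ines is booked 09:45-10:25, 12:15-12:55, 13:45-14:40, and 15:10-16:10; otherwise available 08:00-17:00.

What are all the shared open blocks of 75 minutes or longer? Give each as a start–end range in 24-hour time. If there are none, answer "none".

none

Gita free within 08:00–17:00: 08:00–09:30, 12:00–12:25, 12:45–12:55, 13:15–14:00, 14:25–17:00.
Ines free within 08:00–17:00: 08:00–09:45, 10:25–12:15, 12:55–13:45, 14:40–15:10, 16:10–17:00.
Oksana ∩ Gita: 09:20–09:30, 12:45–12:55, 13:15–13:40.
Oksana ∩ Gita ∩ Zara: (none).
Oksana ∩ Gita ∩ Zara ∩ Ines: (none).
Windows ≥ 75 min: (none).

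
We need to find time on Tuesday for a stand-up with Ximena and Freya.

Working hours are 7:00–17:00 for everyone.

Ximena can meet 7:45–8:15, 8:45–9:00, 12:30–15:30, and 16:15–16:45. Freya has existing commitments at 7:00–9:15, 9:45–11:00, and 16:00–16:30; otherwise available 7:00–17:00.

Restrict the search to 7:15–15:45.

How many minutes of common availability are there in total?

Freya free within 07:00–17:00: 09:15–09:45, 11:00–16:00, 16:30–17:00.
Ximena ∩ Freya: 12:30–15:30, 16:30–16:45.
Restricted to 07:15–15:45: 12:30–15:30.
Total common minutes: 180.

180 minutes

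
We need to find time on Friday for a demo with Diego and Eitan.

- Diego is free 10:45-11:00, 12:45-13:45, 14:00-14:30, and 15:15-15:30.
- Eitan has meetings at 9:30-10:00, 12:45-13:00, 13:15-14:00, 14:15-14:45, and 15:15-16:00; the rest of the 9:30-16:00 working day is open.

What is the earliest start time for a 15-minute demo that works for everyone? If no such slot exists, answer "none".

10:45

Eitan free within 09:30–16:00: 10:00–12:45, 13:00–13:15, 14:00–14:15, 14:45–15:15.
Diego ∩ Eitan: 10:45–11:00, 13:00–13:15, 14:00–14:15.
Windows ≥ 15 min: 10:45–11:00, 13:00–13:15, 14:00–14:15.
Earliest such window starts at 10:45.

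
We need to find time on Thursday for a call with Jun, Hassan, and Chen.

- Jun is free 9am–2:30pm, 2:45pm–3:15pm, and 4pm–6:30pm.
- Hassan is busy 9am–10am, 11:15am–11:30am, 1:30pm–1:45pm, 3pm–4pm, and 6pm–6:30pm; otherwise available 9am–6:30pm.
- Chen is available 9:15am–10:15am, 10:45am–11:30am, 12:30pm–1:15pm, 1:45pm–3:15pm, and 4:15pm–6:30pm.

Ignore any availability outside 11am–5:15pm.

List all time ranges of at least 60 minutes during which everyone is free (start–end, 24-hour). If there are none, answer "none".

Hassan free within 09:00–18:30: 10:00–11:15, 11:30–13:30, 13:45–15:00, 16:00–18:00.
Jun ∩ Hassan: 10:00–11:15, 11:30–13:30, 13:45–14:30, 14:45–15:00, 16:00–18:00.
Jun ∩ Hassan ∩ Chen: 10:00–10:15, 10:45–11:15, 12:30–13:15, 13:45–14:30, 14:45–15:00, 16:15–18:00.
Restricted to 11:00–17:15: 11:00–11:15, 12:30–13:15, 13:45–14:30, 14:45–15:00, 16:15–17:15.
Windows ≥ 60 min: 16:15–17:15.

16:15–17:15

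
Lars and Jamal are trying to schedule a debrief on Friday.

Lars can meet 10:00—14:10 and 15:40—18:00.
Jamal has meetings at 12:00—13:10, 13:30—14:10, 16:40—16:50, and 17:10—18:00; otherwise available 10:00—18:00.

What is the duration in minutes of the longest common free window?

120 minutes

Jamal free within 10:00–18:00: 10:00–12:00, 13:10–13:30, 14:10–16:40, 16:50–17:10.
Lars ∩ Jamal: 10:00–12:00, 13:10–13:30, 15:40–16:40, 16:50–17:10.
Common window lengths: 120, 20, 60, 20 min; longest is 120.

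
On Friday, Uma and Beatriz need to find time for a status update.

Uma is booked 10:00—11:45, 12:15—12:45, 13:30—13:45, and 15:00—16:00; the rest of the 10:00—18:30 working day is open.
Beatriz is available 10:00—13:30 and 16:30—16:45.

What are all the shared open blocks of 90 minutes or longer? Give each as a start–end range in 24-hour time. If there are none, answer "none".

none

Uma free within 10:00–18:30: 11:45–12:15, 12:45–13:30, 13:45–15:00, 16:00–18:30.
Uma ∩ Beatriz: 11:45–12:15, 12:45–13:30, 16:30–16:45.
Windows ≥ 90 min: (none).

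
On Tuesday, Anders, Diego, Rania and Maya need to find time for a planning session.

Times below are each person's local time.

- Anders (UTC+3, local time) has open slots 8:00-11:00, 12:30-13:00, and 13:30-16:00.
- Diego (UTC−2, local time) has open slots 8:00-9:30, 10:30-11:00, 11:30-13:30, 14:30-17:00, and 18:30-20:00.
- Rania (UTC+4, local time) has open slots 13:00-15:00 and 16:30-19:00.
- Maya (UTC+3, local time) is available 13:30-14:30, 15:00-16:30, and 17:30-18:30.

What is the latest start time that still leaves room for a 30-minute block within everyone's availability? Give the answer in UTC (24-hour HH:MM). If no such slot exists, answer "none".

12:30

Anders → UTC: 05:00–08:00, 09:30–10:00, 10:30–13:00.
Diego → UTC: 10:00–11:30, 12:30–13:00, 13:30–15:30, 16:30–19:00, 20:30–22:00.
Rania → UTC: 09:00–11:00, 12:30–15:00.
Maya → UTC: 10:30–11:30, 12:00–13:30, 14:30–15:30.
Anders ∩ Diego: 10:30–11:30, 12:30–13:00.
Anders ∩ Diego ∩ Rania: 10:30–11:00, 12:30–13:00.
Anders ∩ Diego ∩ Rania ∩ Maya: 10:30–11:00, 12:30–13:00.
Windows ≥ 30 min: 10:30–11:00, 12:30–13:00.
Latest start in the last window 12:30–13:00 is 13:00 − 30 min = 12:30.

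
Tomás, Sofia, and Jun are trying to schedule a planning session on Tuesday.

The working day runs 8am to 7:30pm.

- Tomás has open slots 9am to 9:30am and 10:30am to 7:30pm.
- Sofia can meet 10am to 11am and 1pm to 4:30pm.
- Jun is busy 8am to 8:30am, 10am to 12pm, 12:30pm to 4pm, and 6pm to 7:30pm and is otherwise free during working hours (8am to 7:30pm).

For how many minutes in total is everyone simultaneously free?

Jun free within 08:00–19:30: 08:30–10:00, 12:00–12:30, 16:00–18:00.
Tomás ∩ Sofia: 10:30–11:00, 13:00–16:30.
Tomás ∩ Sofia ∩ Jun: 16:00–16:30.
Total common minutes: 30.

30 minutes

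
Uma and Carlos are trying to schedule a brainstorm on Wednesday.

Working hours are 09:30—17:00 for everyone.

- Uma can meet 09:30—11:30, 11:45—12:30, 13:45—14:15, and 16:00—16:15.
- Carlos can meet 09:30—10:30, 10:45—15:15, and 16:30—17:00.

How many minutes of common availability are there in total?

Uma ∩ Carlos: 09:30–10:30, 10:45–11:30, 11:45–12:30, 13:45–14:15.
Total common minutes: 60 + 45 + 45 + 30 = 180.

180 minutes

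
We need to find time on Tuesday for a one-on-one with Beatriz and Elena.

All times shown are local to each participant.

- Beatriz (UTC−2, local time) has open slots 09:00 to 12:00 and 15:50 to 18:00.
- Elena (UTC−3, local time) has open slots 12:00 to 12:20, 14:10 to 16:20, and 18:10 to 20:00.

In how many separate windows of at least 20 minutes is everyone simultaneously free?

1

Beatriz → UTC: 11:00–14:00, 17:50–20:00.
Elena → UTC: 15:00–15:20, 17:10–19:20, 21:10–23:00.
Beatriz ∩ Elena: 17:50–19:20.
Windows ≥ 20 min: 17:50–19:20.
That's 1 window.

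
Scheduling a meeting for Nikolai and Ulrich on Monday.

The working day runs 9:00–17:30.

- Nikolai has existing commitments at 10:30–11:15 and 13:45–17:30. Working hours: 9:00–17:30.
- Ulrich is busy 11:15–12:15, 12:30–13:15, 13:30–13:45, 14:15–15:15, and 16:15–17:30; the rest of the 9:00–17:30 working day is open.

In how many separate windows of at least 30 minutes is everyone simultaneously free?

1

Nikolai free within 09:00–17:30: 09:00–10:30, 11:15–13:45.
Ulrich free within 09:00–17:30: 09:00–11:15, 12:15–12:30, 13:15–13:30, 13:45–14:15, 15:15–16:15.
Nikolai ∩ Ulrich: 09:00–10:30, 12:15–12:30, 13:15–13:30.
Windows ≥ 30 min: 09:00–10:30.
That's 1 window.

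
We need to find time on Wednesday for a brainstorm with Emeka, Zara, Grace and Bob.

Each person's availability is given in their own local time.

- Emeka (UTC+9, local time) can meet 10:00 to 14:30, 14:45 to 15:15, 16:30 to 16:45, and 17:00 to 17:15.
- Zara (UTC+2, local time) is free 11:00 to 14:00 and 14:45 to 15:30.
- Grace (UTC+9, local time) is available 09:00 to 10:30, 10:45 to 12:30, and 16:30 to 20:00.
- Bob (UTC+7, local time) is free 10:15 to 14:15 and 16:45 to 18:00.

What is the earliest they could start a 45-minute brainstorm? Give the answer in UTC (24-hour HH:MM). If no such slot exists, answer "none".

none

Emeka → UTC: 01:00–05:30, 05:45–06:15, 07:30–07:45, 08:00–08:15.
Zara → UTC: 09:00–12:00, 12:45–13:30.
Grace → UTC: 00:00–01:30, 01:45–03:30, 07:30–11:00.
Bob → UTC: 03:15–07:15, 09:45–11:00.
Emeka ∩ Zara: (none).
Emeka ∩ Zara ∩ Grace: (none).
Emeka ∩ Zara ∩ Grace ∩ Bob: (none).
Windows ≥ 45 min: (none).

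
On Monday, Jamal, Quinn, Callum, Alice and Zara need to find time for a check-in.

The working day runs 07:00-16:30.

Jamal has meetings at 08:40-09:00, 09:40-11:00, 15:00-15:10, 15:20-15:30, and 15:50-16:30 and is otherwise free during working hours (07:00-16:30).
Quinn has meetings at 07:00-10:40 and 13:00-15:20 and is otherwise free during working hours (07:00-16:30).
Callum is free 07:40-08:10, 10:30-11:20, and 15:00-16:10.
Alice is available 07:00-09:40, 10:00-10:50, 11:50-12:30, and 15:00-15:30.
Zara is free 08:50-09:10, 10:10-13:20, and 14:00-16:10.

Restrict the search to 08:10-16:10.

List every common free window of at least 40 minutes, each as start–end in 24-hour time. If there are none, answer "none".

none

Jamal free within 07:00–16:30: 07:00–08:40, 09:00–09:40, 11:00–15:00, 15:10–15:20, 15:30–15:50.
Quinn free within 07:00–16:30: 10:40–13:00, 15:20–16:30.
Jamal ∩ Quinn: 11:00–13:00, 15:30–15:50.
Jamal ∩ Quinn ∩ Callum: 11:00–11:20, 15:30–15:50.
Jamal ∩ Quinn ∩ Callum ∩ Alice: (none).
Jamal ∩ Quinn ∩ Callum ∩ Alice ∩ Zara: (none).
Restricted to 08:10–16:10: (none).
Windows ≥ 40 min: (none).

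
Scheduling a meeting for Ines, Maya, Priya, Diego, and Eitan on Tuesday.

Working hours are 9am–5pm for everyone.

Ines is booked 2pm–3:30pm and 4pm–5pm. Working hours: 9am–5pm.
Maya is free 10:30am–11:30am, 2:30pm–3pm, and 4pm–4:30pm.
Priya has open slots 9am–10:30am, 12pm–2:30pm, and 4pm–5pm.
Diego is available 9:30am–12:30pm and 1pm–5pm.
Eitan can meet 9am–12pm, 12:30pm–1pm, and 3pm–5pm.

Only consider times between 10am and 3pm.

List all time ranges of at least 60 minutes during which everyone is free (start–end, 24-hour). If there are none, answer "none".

Ines free within 09:00–17:00: 09:00–14:00, 15:30–16:00.
Ines ∩ Maya: 10:30–11:30.
Ines ∩ Maya ∩ Priya: (none).
Ines ∩ Maya ∩ Priya ∩ Diego: (none).
Ines ∩ Maya ∩ Priya ∩ Diego ∩ Eitan: (none).
Restricted to 10:00–15:00: (none).
Windows ≥ 60 min: (none).

none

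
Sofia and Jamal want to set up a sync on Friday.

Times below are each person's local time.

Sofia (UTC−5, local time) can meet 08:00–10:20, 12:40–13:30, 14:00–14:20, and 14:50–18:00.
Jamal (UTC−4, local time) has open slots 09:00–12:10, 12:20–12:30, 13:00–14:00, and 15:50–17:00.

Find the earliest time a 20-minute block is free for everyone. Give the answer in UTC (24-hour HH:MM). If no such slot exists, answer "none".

13:00

Sofia → UTC: 13:00–15:20, 17:40–18:30, 19:00–19:20, 19:50–23:00.
Jamal → UTC: 13:00–16:10, 16:20–16:30, 17:00–18:00, 19:50–21:00.
Sofia ∩ Jamal: 13:00–15:20, 17:40–18:00, 19:50–21:00.
Windows ≥ 20 min: 13:00–15:20, 17:40–18:00, 19:50–21:00.
Earliest such window starts at 13:00.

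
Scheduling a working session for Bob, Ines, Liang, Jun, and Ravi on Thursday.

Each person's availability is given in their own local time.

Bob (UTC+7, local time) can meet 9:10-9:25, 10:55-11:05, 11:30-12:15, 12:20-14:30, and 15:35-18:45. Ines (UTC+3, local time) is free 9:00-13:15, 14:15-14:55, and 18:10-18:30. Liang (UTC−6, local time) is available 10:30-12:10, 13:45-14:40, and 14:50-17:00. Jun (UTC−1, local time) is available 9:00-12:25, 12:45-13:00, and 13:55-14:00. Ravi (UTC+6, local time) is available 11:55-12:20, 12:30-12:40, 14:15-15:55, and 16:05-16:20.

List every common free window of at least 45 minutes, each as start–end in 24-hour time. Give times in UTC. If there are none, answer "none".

Bob → UTC: 02:10–02:25, 03:55–04:05, 04:30–05:15, 05:20–07:30, 08:35–11:45.
Ines → UTC: 06:00–10:15, 11:15–11:55, 15:10–15:30.
Liang → UTC: 16:30–18:10, 19:45–20:40, 20:50–23:00.
Jun → UTC: 10:00–13:25, 13:45–14:00, 14:55–15:00.
Ravi → UTC: 05:55–06:20, 06:30–06:40, 08:15–09:55, 10:05–10:20.
Bob ∩ Ines: 06:00–07:30, 08:35–10:15, 11:15–11:45.
Bob ∩ Ines ∩ Liang: (none).
Bob ∩ Ines ∩ Liang ∩ Jun: (none).
Bob ∩ Ines ∩ Liang ∩ Jun ∩ Ravi: (none).
Windows ≥ 45 min: (none).

none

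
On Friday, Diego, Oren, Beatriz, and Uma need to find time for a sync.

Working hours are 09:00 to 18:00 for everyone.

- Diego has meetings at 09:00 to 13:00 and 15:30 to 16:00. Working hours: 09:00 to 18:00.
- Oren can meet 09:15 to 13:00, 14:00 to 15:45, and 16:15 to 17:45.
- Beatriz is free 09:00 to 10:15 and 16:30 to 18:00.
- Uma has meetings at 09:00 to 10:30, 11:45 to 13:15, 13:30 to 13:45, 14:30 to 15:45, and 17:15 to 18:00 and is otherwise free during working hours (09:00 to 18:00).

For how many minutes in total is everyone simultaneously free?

Diego free within 09:00–18:00: 13:00–15:30, 16:00–18:00.
Uma free within 09:00–18:00: 10:30–11:45, 13:15–13:30, 13:45–14:30, 15:45–17:15.
Diego ∩ Oren: 14:00–15:30, 16:15–17:45.
Diego ∩ Oren ∩ Beatriz: 16:30–17:45.
Diego ∩ Oren ∩ Beatriz ∩ Uma: 16:30–17:15.
Total common minutes: 45.

45 minutes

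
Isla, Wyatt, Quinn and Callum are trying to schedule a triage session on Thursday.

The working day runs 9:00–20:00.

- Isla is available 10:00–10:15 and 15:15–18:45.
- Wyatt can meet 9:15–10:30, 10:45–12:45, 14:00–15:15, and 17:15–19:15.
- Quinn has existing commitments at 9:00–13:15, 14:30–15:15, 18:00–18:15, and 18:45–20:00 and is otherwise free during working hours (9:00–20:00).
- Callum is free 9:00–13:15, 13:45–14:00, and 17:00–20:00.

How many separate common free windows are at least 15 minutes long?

2

Quinn free within 09:00–20:00: 13:15–14:30, 15:15–18:00, 18:15–18:45.
Isla ∩ Wyatt: 10:00–10:15, 17:15–18:45.
Isla ∩ Wyatt ∩ Quinn: 17:15–18:00, 18:15–18:45.
Isla ∩ Wyatt ∩ Quinn ∩ Callum: 17:15–18:00, 18:15–18:45.
Windows ≥ 15 min: 17:15–18:00, 18:15–18:45.
That's 2 windows.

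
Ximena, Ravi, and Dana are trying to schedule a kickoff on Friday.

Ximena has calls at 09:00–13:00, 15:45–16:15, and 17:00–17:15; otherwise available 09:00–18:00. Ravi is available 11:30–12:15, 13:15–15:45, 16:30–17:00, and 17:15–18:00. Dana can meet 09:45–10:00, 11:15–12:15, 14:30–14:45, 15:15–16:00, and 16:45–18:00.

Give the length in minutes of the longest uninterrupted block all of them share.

Ximena free within 09:00–18:00: 13:00–15:45, 16:15–17:00, 17:15–18:00.
Ximena ∩ Ravi: 13:15–15:45, 16:30–17:00, 17:15–18:00.
Ximena ∩ Ravi ∩ Dana: 14:30–14:45, 15:15–15:45, 16:45–17:00, 17:15–18:00.
Common window lengths: 15, 30, 15, 45 min; longest is 45.

45 minutes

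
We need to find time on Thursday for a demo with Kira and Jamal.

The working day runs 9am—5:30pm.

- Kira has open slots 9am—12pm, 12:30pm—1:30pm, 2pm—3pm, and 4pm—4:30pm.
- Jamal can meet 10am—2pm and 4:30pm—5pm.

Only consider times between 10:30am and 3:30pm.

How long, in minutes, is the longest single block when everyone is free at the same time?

90 minutes

Kira ∩ Jamal: 10:00–12:00, 12:30–13:30.
Restricted to 10:30–15:30: 10:30–12:00, 12:30–13:30.
Common window lengths: 90, 60 min; longest is 90.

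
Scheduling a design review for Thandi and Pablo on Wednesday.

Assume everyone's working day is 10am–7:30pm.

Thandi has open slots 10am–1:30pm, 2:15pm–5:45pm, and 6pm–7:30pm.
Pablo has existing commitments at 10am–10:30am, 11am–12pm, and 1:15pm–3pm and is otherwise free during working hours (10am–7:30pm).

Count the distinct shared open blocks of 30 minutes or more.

4

Pablo free within 10:00–19:30: 10:30–11:00, 12:00–13:15, 15:00–19:30.
Thandi ∩ Pablo: 10:30–11:00, 12:00–13:15, 15:00–17:45, 18:00–19:30.
Windows ≥ 30 min: 10:30–11:00, 12:00–13:15, 15:00–17:45, 18:00–19:30.
That's 4 windows.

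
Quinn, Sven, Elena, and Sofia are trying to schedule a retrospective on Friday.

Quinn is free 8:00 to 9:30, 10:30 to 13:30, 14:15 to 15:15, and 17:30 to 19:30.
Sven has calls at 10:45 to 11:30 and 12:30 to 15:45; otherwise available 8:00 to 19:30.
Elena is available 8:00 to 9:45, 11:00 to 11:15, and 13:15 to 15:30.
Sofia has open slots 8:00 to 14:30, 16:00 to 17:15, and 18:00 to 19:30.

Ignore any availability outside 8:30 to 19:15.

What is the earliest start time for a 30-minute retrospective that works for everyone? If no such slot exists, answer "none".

Sven free within 08:00–19:30: 08:00–10:45, 11:30–12:30, 15:45–19:30.
Quinn ∩ Sven: 08:00–09:30, 10:30–10:45, 11:30–12:30, 17:30–19:30.
Quinn ∩ Sven ∩ Elena: 08:00–09:30.
Quinn ∩ Sven ∩ Elena ∩ Sofia: 08:00–09:30.
Restricted to 08:30–19:15: 08:30–09:30.
Windows ≥ 30 min: 08:30–09:30.
Earliest such window starts at 08:30.

08:30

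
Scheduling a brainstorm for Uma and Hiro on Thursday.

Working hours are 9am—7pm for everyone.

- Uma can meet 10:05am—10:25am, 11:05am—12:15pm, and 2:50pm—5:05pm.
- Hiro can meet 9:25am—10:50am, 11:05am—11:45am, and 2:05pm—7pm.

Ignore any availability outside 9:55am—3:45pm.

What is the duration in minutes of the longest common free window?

Uma ∩ Hiro: 10:05–10:25, 11:05–11:45, 14:50–17:05.
Restricted to 09:55–15:45: 10:05–10:25, 11:05–11:45, 14:50–15:45.
Common window lengths: 20, 40, 55 min; longest is 55.

55 minutes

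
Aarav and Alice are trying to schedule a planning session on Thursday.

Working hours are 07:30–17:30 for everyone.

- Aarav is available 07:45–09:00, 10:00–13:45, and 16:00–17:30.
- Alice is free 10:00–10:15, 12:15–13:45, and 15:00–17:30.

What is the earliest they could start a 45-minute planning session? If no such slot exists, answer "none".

12:15

Aarav ∩ Alice: 10:00–10:15, 12:15–13:45, 16:00–17:30.
Windows ≥ 45 min: 12:15–13:45, 16:00–17:30.
Earliest such window starts at 12:15.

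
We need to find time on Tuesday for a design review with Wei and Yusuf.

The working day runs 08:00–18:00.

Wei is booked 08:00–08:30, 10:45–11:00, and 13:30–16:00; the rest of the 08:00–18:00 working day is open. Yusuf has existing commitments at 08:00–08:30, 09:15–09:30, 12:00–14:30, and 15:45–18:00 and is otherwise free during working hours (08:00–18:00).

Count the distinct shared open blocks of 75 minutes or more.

Wei free within 08:00–18:00: 08:30–10:45, 11:00–13:30, 16:00–18:00.
Yusuf free within 08:00–18:00: 08:30–09:15, 09:30–12:00, 14:30–15:45.
Wei ∩ Yusuf: 08:30–09:15, 09:30–10:45, 11:00–12:00.
Windows ≥ 75 min: 09:30–10:45.
That's 1 window.

1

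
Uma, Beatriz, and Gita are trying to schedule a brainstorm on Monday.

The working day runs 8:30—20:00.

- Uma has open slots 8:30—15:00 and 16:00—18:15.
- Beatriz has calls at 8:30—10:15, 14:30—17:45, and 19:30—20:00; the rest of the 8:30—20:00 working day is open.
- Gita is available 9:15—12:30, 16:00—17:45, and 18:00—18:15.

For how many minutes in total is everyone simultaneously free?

150 minutes

Beatriz free within 08:30–20:00: 10:15–14:30, 17:45–19:30.
Uma ∩ Beatriz: 10:15–14:30, 17:45–18:15.
Uma ∩ Beatriz ∩ Gita: 10:15–12:30, 18:00–18:15.
Total common minutes: 135 + 15 = 150.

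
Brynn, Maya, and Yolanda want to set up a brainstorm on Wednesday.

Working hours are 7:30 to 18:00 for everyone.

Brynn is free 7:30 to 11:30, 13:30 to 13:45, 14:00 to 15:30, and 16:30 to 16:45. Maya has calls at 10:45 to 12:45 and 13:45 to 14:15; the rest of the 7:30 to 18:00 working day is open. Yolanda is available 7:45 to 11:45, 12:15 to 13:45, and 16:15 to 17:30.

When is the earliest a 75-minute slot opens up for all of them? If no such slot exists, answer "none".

07:45

Maya free within 07:30–18:00: 07:30–10:45, 12:45–13:45, 14:15–18:00.
Brynn ∩ Maya: 07:30–10:45, 13:30–13:45, 14:15–15:30, 16:30–16:45.
Brynn ∩ Maya ∩ Yolanda: 07:45–10:45, 13:30–13:45, 16:30–16:45.
Windows ≥ 75 min: 07:45–10:45.
Earliest such window starts at 07:45.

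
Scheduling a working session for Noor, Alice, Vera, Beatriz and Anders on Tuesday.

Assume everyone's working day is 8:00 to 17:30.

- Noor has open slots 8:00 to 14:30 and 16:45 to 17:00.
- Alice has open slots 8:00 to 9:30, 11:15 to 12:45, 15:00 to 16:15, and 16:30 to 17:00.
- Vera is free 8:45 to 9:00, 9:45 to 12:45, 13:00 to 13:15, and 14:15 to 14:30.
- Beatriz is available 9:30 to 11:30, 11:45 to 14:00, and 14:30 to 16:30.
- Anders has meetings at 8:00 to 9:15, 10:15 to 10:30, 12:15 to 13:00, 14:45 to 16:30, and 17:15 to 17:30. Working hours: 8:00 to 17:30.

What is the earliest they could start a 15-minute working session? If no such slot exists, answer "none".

Anders free within 08:00–17:30: 09:15–10:15, 10:30–12:15, 13:00–14:45, 16:30–17:15.
Noor ∩ Alice: 08:00–09:30, 11:15–12:45, 16:45–17:00.
Noor ∩ Alice ∩ Vera: 08:45–09:00, 11:15–12:45.
Noor ∩ Alice ∩ Vera ∩ Beatriz: 11:15–11:30, 11:45–12:45.
Noor ∩ Alice ∩ Vera ∩ Beatriz ∩ Anders: 11:15–11:30, 11:45–12:15.
Windows ≥ 15 min: 11:15–11:30, 11:45–12:15.
Earliest such window starts at 11:15.

11:15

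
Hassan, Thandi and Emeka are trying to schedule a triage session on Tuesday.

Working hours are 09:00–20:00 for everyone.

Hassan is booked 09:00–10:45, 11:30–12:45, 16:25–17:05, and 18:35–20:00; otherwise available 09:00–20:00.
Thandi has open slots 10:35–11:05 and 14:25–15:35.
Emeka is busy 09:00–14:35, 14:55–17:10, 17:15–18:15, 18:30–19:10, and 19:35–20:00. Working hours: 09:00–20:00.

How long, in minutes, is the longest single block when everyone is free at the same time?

Hassan free within 09:00–20:00: 10:45–11:30, 12:45–16:25, 17:05–18:35.
Emeka free within 09:00–20:00: 14:35–14:55, 17:10–17:15, 18:15–18:30, 19:10–19:35.
Hassan ∩ Thandi: 10:45–11:05, 14:25–15:35.
Hassan ∩ Thandi ∩ Emeka: 14:35–14:55.
Single common window of 20 minutes.

20 minutes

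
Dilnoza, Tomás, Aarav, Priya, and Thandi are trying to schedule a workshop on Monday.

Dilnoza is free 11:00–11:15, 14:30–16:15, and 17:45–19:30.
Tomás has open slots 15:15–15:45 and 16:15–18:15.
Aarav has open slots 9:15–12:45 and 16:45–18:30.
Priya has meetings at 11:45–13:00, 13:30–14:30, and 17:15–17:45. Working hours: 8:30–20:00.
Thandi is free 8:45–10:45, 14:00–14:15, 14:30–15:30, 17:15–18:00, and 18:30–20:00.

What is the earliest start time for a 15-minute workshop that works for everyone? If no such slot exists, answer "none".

17:45

Priya free within 08:30–20:00: 08:30–11:45, 13:00–13:30, 14:30–17:15, 17:45–20:00.
Dilnoza ∩ Tomás: 15:15–15:45, 17:45–18:15.
Dilnoza ∩ Tomás ∩ Aarav: 17:45–18:15.
Dilnoza ∩ Tomás ∩ Aarav ∩ Priya: 17:45–18:15.
Dilnoza ∩ Tomás ∩ Aarav ∩ Priya ∩ Thandi: 17:45–18:00.
Windows ≥ 15 min: 17:45–18:00.
Earliest such window starts at 17:45.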